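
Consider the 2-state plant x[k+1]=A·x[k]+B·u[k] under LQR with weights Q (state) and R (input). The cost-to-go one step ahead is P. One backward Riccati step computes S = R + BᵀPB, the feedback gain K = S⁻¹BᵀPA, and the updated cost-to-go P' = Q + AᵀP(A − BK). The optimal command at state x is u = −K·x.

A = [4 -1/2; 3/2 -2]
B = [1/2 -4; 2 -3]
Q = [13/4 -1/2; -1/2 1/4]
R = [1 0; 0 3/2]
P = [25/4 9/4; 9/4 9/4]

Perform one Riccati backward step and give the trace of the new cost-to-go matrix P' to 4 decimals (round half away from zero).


BᵀP = [7.6250 5.6250; -31.7500 -15.7500]
S = R + BᵀPB = [1 0; 0 3/2] + [15.0625 -47.3750; -47.3750 174.2500] = [16.0625 -47.3750; -47.3750 175.7500]
BᵀPA = [38.9375 -15.0625; -150.6250 47.3750]
K = S⁻¹·BᵀPA = [-0.5057 -0.6962; -0.9934 0.0819]
A−BK = [0.2794 0.1756; -0.4687 -0.3619]
AᵀP(A−BK) = [2.1288 0.5057; 0.5057 0.6962]
P' = Q + AᵀP(A−BK) = [5.3788 0.0057; 0.0057 0.9462]
tr(P') = 6.3250

6.3250


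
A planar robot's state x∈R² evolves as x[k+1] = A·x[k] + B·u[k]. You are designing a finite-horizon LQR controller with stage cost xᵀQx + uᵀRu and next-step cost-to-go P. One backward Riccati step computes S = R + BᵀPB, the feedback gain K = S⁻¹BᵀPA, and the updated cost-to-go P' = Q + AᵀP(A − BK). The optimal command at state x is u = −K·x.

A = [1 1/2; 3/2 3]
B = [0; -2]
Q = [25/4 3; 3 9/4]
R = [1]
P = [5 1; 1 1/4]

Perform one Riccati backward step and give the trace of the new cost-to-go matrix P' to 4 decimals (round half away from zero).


BᵀP = [-2.0000 -0.5000]
S = R + BᵀPB = [1] + [1.0000] = [2.0000]
BᵀPA = [-2.7500 -2.5000]
K = S⁻¹·BᵀPA = [-1.3750 -1.2500]
A−BK = [1.0000 0.5000; -1.2500 0.5000]
AᵀP(A−BK) = [4.7813 3.9375; 3.9375 3.3750]
P' = Q + AᵀP(A−BK) = [11.0313 6.9375; 6.9375 5.6250]
tr(P') = 16.6563

16.6563


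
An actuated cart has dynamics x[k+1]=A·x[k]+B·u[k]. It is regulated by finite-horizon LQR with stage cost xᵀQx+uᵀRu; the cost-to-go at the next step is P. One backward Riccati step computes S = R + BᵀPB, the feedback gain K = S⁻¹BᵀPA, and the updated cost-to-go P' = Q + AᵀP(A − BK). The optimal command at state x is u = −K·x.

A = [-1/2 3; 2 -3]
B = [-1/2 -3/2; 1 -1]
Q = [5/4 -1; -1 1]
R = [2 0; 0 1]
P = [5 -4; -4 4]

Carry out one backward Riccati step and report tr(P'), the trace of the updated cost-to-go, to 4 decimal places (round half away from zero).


BᵀP = [-6.5000 6.0000; -3.5000 2.0000]
S = R + BᵀPB = [2 0; 0 1] + [9.2500 3.7500; 3.7500 3.2500] = [11.2500 3.7500; 3.7500 4.2500]
BᵀPA = [15.2500 -37.5000; 5.7500 -16.5000]
K = S⁻¹·BᵀPA = [1.2815 -2.8889; 0.2222 -1.3333]
A−BK = [0.4741 -0.4444; 0.9407 -1.4444]
AᵀP(A−BK) = [4.4296 -9.7778; -9.7778 22.6667]
P' = Q + AᵀP(A−BK) = [5.6796 -10.7778; -10.7778 23.6667]
tr(P') = 29.3463

29.3463


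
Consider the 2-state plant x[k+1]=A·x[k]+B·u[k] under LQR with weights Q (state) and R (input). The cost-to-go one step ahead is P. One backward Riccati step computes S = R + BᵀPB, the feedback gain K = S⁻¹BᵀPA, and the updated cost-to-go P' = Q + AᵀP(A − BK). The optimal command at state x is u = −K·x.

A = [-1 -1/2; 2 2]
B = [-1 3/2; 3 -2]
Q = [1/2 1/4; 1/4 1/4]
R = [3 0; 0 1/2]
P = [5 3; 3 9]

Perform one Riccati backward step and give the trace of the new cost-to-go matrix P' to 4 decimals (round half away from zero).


2.6247

BᵀP = [4.0000 24.0000; 1.5000 -13.5000]
S = R + BᵀPB = [3 0; 0 1/2] + [68.0000 -42.0000; -42.0000 29.2500] = [71.0000 -42.0000; -42.0000 29.7500]
BᵀPA = [44.0000 46.0000; -28.5000 -27.7500]
K = S⁻¹·BᵀPA = [0.3216 0.5829; -0.5039 -0.1098]
A−BK = [0.0775 0.2477; 0.0273 0.0316]
AᵀP(A−BK) = [0.4867 0.7215; 0.7215 1.3880]
P' = Q + AᵀP(A−BK) = [0.9867 0.9715; 0.9715 1.6380]
tr(P') = 2.6247


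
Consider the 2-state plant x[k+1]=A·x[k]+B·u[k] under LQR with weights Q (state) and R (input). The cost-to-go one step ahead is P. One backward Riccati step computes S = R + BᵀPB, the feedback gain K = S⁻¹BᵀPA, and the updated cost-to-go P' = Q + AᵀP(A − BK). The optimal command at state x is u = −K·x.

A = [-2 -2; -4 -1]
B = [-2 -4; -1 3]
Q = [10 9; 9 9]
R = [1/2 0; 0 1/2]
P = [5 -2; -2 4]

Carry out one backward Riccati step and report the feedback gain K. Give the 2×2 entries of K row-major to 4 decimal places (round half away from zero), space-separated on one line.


BᵀP = [-8.0000 0.0000; -26.0000 20.0000]
S = R + BᵀPB = [1/2 0; 0 1/2] + [16.0000 32.0000; 32.0000 164.0000] = [16.5000 32.0000; 32.0000 164.5000]
BᵀPA = [16.0000 16.0000; -28.0000 32.0000]
K = S⁻¹·BᵀPA = [2.0873 0.9513; -0.5762 0.0095]
A−BK = [-0.1305 -0.0595; -0.1840 -0.0771]
AᵀP(A−BK) = [2.4689 1.0436; 1.0436 0.4757]
P' = Q + AᵀP(A−BK) = [12.4689 10.0436; 10.0436 9.4757]
tr(P') = 21.9445

2.0873 0.9513 -0.5762 0.0095


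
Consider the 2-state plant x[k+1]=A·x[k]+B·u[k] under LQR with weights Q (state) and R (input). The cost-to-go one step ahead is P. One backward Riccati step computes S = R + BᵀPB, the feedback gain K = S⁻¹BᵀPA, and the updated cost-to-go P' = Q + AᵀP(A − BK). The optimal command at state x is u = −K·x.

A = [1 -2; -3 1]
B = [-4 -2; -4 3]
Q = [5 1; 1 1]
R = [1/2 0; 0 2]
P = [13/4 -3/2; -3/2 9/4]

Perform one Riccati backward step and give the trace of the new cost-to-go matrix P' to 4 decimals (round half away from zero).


BᵀP = [-7.0000 -3.0000; -11.0000 9.7500]
S = R + BᵀPB = [1/2 0; 0 2] + [40.0000 5.0000; 5.0000 51.2500] = [40.5000 5.0000; 5.0000 53.2500]
BᵀPA = [2.0000 11.0000; -40.2500 31.7500]
K = S⁻¹·BᵀPA = [0.1444 0.2003; -0.7694 0.5774]
A−BK = [0.0386 -0.0439; -0.1142 0.0690]
AᵀP(A−BK) = [1.2419 -0.9089; -0.9089 0.7130]
P' = Q + AᵀP(A−BK) = [6.2419 0.0911; 0.0911 1.7130]
tr(P') = 7.9549

7.9549


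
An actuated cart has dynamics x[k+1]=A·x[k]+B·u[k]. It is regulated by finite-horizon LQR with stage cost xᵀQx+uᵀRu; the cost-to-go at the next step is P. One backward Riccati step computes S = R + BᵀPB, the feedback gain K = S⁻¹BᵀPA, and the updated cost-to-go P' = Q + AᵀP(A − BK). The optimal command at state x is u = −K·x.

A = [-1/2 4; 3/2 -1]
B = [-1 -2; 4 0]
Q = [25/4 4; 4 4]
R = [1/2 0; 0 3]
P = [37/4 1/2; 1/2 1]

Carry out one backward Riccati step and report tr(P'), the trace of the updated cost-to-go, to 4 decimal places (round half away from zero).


BᵀP = [-7.2500 3.5000; -18.5000 -1.0000]
S = R + BᵀPB = [1/2 0; 0 3] + [21.2500 14.5000; 14.5000 37.0000] = [21.7500 14.5000; 14.5000 40.0000]
BᵀPA = [8.8750 -32.5000; 7.7500 -73.0000]
K = S⁻¹·BᵀPA = [0.3678 -0.3660; 0.0604 -1.6923]
A−BK = [-0.0114 0.2493; 0.0290 0.4642]
AᵀP(A−BK) = [0.0803 -0.3859; -0.3859 9.5650]
P' = Q + AᵀP(A−BK) = [6.3303 3.6141; 3.6141 13.5650]
tr(P') = 19.8953

19.8953


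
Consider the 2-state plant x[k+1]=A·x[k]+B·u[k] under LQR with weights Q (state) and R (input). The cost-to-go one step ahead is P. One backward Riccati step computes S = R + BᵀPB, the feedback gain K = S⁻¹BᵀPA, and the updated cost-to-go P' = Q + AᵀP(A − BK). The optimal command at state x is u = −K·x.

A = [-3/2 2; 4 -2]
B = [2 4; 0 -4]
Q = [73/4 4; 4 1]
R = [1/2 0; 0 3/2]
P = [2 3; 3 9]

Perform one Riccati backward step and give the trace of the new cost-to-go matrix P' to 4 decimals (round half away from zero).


21.8415

BᵀP = [4.0000 6.0000; -4.0000 -24.0000]
S = R + BᵀPB = [1/2 0; 0 3/2] + [8.0000 -8.0000; -8.0000 80.0000] = [8.5000 -8.0000; -8.0000 81.5000]
BᵀPA = [18.0000 -4.0000; -90.0000 40.0000]
K = S⁻¹·BᵀPA = [1.1881 -0.0095; -0.9877 0.4899]
A−BK = [0.0746 0.0596; 0.0493 -0.0406]
AᵀP(A−BK) = [2.2241 -0.7408; -0.7408 0.3674]
P' = Q + AᵀP(A−BK) = [20.4741 3.2592; 3.2592 1.3674]
tr(P') = 21.8415


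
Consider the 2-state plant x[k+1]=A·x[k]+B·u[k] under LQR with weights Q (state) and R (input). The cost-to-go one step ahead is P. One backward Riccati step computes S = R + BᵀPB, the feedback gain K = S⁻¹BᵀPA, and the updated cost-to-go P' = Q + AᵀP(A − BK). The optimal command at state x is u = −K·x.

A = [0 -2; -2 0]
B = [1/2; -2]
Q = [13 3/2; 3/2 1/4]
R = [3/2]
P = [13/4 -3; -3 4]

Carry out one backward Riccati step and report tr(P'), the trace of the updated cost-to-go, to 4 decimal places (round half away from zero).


17.8361

BᵀP = [7.6250 -9.5000]
S = R + BᵀPB = [3/2] + [22.8125] = [24.3125]
BᵀPA = [19.0000 -15.2500]
K = S⁻¹·BᵀPA = [0.7815 -0.6272]
A−BK = [-0.3907 -1.6864; -0.4370 -1.2545]
AᵀP(A−BK) = [1.1517 -0.0823; -0.0823 3.4344]
P' = Q + AᵀP(A−BK) = [14.1517 1.4177; 1.4177 3.6844]
tr(P') = 17.8361


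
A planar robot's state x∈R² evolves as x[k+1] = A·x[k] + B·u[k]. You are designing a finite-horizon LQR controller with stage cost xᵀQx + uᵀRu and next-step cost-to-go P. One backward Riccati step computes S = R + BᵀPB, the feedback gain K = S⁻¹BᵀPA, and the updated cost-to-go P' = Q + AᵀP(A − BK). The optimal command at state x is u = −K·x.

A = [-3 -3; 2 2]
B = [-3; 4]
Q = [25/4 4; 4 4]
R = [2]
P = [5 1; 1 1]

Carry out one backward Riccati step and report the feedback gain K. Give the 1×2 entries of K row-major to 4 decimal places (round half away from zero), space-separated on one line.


0.8974 0.8974

BᵀP = [-11.0000 1.0000]
S = R + BᵀPB = [2] + [37.0000] = [39.0000]
BᵀPA = [35.0000 35.0000]
K = S⁻¹·BᵀPA = [0.8974 0.8974]
A−BK = [-0.3077 -0.3077; -1.5897 -1.5897]
AᵀP(A−BK) = [5.5897 5.5897; 5.5897 5.5897]
P' = Q + AᵀP(A−BK) = [11.8397 9.5897; 9.5897 9.5897]
tr(P') = 21.4295


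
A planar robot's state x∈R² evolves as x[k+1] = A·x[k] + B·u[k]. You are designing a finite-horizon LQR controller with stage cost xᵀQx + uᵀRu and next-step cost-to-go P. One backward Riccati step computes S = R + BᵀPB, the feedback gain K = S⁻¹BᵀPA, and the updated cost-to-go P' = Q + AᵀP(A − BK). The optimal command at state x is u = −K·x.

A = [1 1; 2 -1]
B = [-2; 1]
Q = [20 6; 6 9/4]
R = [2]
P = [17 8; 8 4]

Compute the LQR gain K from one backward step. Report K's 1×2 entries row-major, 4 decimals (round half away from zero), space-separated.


BᵀP = [-26.0000 -12.0000]
S = R + BᵀPB = [2] + [40.0000] = [42.0000]
BᵀPA = [-50.0000 -14.0000]
K = S⁻¹·BᵀPA = [-1.1905 -0.3333]
A−BK = [-1.3810 0.3333; 3.1905 -0.6667]
AᵀP(A−BK) = [5.4762 0.3333; 0.3333 0.3333]
P' = Q + AᵀP(A−BK) = [25.4762 6.3333; 6.3333 2.5833]
tr(P') = 28.0595

-1.1905 -0.3333


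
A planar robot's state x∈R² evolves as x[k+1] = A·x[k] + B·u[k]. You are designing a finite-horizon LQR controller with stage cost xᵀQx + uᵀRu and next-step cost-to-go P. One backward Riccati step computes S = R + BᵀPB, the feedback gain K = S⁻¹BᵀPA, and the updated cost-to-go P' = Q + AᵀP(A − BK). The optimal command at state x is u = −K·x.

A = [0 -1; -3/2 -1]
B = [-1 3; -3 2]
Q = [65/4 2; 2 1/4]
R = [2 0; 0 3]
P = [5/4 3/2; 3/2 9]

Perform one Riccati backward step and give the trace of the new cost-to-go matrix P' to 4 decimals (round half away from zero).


17.3837

BᵀP = [-5.7500 -28.5000; 6.7500 22.5000]
S = R + BᵀPB = [2 0; 0 3] + [91.2500 -74.2500; -74.2500 65.2500] = [93.2500 -74.2500; -74.2500 68.2500]
BᵀPA = [42.7500 34.2500; -33.7500 -29.2500]
K = S⁻¹·BᵀPA = [0.4837 0.1947; 0.0317 -0.2167]
A−BK = [0.3885 -0.1551; -0.1123 0.0176]
AᵀP(A−BK) = [0.6423 0.1110; 0.1110 0.2414]
P' = Q + AᵀP(A−BK) = [16.8923 2.1110; 2.1110 0.4914]
tr(P') = 17.3837


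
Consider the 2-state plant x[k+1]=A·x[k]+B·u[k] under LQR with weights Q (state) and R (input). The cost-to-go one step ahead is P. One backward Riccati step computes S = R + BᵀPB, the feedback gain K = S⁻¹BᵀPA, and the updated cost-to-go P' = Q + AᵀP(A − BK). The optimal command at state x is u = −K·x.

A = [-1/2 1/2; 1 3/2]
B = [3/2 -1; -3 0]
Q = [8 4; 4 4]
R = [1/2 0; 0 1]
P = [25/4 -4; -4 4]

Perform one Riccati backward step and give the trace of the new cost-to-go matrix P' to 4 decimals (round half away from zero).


12.8685

BᵀP = [21.3750 -18.0000; -6.2500 4.0000]
S = R + BᵀPB = [1/2 0; 0 1] + [86.0625 -21.3750; -21.3750 6.2500] = [86.5625 -21.3750; -21.3750 7.2500]
BᵀPA = [-28.6875 -16.3125; 7.1250 2.8750]
K = S⁻¹·BᵀPA = [-0.3263 -0.3328; 0.0209 -0.5848]
A−BK = [0.0103 0.4145; 0.0212 0.5015]
AᵀP(A−BK) = [0.0544 0.0555; 0.0555 0.8142]
P' = Q + AᵀP(A−BK) = [8.0544 4.0555; 4.0555 4.8142]
tr(P') = 12.8685


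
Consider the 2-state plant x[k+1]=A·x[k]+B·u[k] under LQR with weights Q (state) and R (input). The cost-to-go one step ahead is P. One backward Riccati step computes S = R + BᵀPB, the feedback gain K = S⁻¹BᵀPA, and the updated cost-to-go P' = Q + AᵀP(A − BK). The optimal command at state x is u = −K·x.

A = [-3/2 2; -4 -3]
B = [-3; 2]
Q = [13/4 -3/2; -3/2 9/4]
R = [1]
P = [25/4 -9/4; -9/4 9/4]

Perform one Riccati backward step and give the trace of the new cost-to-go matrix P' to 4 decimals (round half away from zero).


30.6508

BᵀP = [-23.2500 11.2500]
S = R + BᵀPB = [1] + [92.2500] = [93.2500]
BᵀPA = [-10.1250 -80.2500]
K = S⁻¹·BᵀPA = [-0.1086 -0.8606]
A−BK = [-1.8257 -0.5818; -3.7828 -1.2788]
AᵀP(A−BK) = [21.9631 7.4115; 7.4115 3.1877]
P' = Q + AᵀP(A−BK) = [25.2131 5.9115; 5.9115 5.4377]
tr(P') = 30.6508


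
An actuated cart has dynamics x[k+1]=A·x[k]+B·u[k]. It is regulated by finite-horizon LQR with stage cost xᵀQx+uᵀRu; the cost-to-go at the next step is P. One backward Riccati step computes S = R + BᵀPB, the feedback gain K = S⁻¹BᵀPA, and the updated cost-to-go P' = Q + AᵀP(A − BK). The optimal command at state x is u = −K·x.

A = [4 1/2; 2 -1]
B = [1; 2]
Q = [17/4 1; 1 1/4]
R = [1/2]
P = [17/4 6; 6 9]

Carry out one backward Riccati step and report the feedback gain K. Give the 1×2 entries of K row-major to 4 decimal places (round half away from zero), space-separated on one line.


1.7452 -0.2452

BᵀP = [16.2500 24.0000]
S = R + BᵀPB = [1/2] + [64.2500] = [64.7500]
BᵀPA = [113.0000 -15.8750]
K = S⁻¹·BᵀPA = [1.7452 -0.2452]
A−BK = [2.2548 0.7452; -1.4903 -0.5097]
AᵀP(A−BK) = [2.7954 0.2046; 0.2046 0.1704]
P' = Q + AᵀP(A−BK) = [7.0454 1.2046; 1.2046 0.4204]
tr(P') = 7.4657


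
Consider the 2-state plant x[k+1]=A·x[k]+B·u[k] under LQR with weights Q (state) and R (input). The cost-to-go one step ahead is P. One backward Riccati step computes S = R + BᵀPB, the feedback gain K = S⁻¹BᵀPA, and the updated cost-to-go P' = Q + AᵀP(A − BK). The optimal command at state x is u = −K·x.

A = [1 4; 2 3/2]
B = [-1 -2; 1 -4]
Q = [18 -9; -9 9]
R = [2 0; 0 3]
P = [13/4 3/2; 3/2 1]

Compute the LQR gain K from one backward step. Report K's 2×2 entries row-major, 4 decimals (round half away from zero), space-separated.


BᵀP = [-1.7500 -0.5000; -12.5000 -7.0000]
S = R + BᵀPB = [2 0; 0 3] + [1.2500 5.5000; 5.5000 53.0000] = [3.2500 5.5000; 5.5000 56.0000]
BᵀPA = [-2.7500 -7.7500; -26.5000 -60.5000]
K = S⁻¹·BᵀPA = [-0.0544 -0.6672; -0.4679 -1.0148]
A−BK = [0.0099 1.3031; 0.1829 -1.8921]
AᵀP(A−BK) = [0.7018 1.5222; 1.5222 5.6820]
P' = Q + AᵀP(A−BK) = [18.7018 -7.4778; -7.4778 14.6820]
tr(P') = 33.3839

-0.0544 -0.6672 -0.4679 -1.0148


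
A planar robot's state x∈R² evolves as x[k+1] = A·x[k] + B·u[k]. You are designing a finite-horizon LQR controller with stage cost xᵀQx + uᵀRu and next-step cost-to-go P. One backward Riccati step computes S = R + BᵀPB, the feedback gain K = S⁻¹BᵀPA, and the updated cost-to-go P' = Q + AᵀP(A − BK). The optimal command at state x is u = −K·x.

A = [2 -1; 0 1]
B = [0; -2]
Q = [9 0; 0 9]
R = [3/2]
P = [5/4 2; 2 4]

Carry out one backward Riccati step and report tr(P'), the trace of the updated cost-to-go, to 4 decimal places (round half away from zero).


19.6786

BᵀP = [-4.0000 -8.0000]
S = R + BᵀPB = [3/2] + [16.0000] = [17.5000]
BᵀPA = [-8.0000 -4.0000]
K = S⁻¹·BᵀPA = [-0.4571 -0.2286]
A−BK = [2.0000 -1.0000; -0.9143 0.5429]
AᵀP(A−BK) = [1.3429 -0.3286; -0.3286 0.3357]
P' = Q + AᵀP(A−BK) = [10.3429 -0.3286; -0.3286 9.3357]
tr(P') = 19.6786


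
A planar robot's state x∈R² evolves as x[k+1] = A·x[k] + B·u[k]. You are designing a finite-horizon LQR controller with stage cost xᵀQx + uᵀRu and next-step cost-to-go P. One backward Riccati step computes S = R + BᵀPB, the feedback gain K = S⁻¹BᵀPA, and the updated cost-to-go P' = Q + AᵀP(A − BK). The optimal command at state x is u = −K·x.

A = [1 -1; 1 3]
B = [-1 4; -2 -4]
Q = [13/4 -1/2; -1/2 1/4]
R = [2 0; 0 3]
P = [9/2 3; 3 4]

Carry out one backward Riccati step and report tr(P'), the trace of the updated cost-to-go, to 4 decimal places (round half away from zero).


5.6818

BᵀP = [-10.5000 -11.0000; 6.0000 -4.0000]
S = R + BᵀPB = [2 0; 0 3] + [32.5000 2.0000; 2.0000 40.0000] = [34.5000 2.0000; 2.0000 43.0000]
BᵀPA = [-21.5000 -22.5000; 2.0000 -18.0000]
K = S⁻¹·BᵀPA = [-0.6276 -0.6296; 0.0757 -0.3893]
A−BK = [0.0696 -0.0723; 0.0477 0.1835]
AᵀP(A−BK) = [0.8557 0.7421; 0.7421 1.3261]
P' = Q + AᵀP(A−BK) = [4.1057 0.2421; 0.2421 1.5761]
tr(P') = 5.6818


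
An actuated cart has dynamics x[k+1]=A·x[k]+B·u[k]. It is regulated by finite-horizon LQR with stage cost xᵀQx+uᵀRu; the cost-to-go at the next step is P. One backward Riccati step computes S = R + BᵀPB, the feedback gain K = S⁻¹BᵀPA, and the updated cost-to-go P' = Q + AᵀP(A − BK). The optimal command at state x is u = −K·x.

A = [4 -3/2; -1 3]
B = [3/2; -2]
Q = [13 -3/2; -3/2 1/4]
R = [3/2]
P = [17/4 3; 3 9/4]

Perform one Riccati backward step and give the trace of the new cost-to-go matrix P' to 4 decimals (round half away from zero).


BᵀP = [0.3750 0.0000]
S = R + BᵀPB = [3/2] + [0.5625] = [2.0625]
BᵀPA = [1.5000 -0.5625]
K = S⁻¹·BᵀPA = [0.7273 -0.2727]
A−BK = [2.9091 -1.0909; 0.4545 2.4545]
AᵀP(A−BK) = [45.1591 8.6591; 8.6591 2.6591]
P' = Q + AᵀP(A−BK) = [58.1591 7.1591; 7.1591 2.9091]
tr(P') = 61.0682

61.0682


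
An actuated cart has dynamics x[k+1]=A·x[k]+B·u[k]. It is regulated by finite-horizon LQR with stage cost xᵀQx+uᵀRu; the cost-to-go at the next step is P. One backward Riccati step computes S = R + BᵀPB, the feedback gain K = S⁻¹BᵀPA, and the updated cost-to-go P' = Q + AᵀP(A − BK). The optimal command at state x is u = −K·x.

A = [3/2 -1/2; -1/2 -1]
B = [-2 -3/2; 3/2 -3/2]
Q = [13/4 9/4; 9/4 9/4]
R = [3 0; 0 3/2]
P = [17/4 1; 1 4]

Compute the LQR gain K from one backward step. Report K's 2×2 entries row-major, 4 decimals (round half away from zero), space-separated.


-0.4971 -0.1170 -0.2372 0.4871

BᵀP = [-7.0000 4.0000; -7.8750 -7.5000]
S = R + BᵀPB = [3 0; 0 3/2] + [20.0000 4.5000; 4.5000 23.0625] = [23.0000 4.5000; 4.5000 24.5625]
BᵀPA = [-12.5000 -0.5000; -8.0625 11.4375]
K = S⁻¹·BᵀPA = [-0.4971 -0.1170; -0.2372 0.4871]
A−BK = [0.1501 -0.0034; -0.1102 -0.0938]
AᵀP(A−BK) = [0.9368 0.0267; 0.0267 0.4329]
P' = Q + AᵀP(A−BK) = [4.1868 2.2767; 2.2767 2.6829]
tr(P') = 6.8697


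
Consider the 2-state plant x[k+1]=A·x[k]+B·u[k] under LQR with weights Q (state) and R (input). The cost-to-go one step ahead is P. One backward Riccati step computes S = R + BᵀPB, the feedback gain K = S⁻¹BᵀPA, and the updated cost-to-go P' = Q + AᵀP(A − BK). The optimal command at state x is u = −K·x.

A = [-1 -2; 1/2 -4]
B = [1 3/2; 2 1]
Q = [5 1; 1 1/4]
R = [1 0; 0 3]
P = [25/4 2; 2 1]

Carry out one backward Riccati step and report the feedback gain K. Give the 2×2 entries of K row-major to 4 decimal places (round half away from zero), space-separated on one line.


-0.1922 -1.4520 -0.2349 -0.4413

BᵀP = [10.2500 4.0000; 11.3750 4.0000]
S = R + BᵀPB = [1 0; 0 3] + [18.2500 19.3750; 19.3750 21.0625] = [19.2500 19.3750; 19.3750 24.0625]
BᵀPA = [-8.2500 -36.5000; -9.3750 -38.7500]
K = S⁻¹·BᵀPA = [-0.1922 -1.4520; -0.2349 -0.4413]
A−BK = [-0.4555 0.1139; 1.1192 -0.6548]
AᵀP(A−BK) = [0.7126 0.3843; 0.3843 2.9039]
P' = Q + AᵀP(A−BK) = [5.7126 1.3843; 1.3843 3.1539]
tr(P') = 8.8665


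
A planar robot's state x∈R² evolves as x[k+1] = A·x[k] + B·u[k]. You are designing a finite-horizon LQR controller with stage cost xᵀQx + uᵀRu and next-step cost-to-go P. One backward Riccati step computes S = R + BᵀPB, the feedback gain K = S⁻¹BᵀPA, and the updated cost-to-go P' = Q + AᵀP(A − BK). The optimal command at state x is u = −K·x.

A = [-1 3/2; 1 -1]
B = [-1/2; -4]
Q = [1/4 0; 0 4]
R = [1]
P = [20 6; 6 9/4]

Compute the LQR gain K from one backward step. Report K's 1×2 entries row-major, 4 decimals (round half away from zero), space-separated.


0.3333 -0.5909

BᵀP = [-34.0000 -12.0000]
S = R + BᵀPB = [1] + [65.0000] = [66.0000]
BᵀPA = [22.0000 -39.0000]
K = S⁻¹·BᵀPA = [0.3333 -0.5909]
A−BK = [-0.8333 1.2045; 2.3333 -3.3636]
AᵀP(A−BK) = [2.9167 -4.2500; -4.2500 6.2045]
P' = Q + AᵀP(A−BK) = [3.1667 -4.2500; -4.2500 10.2045]
tr(P') = 13.3712


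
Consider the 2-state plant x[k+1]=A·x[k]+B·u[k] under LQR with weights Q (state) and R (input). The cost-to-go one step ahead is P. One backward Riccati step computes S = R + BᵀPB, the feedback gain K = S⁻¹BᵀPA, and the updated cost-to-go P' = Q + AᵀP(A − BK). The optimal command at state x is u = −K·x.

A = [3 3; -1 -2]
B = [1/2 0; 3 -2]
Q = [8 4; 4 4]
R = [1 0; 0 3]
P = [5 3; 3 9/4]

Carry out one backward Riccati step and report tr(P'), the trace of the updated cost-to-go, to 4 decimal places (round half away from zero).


BᵀP = [11.5000 8.2500; -6.0000 -4.5000]
S = R + BᵀPB = [1 0; 0 3] + [30.5000 -16.5000; -16.5000 9.0000] = [31.5000 -16.5000; -16.5000 12.0000]
BᵀPA = [26.2500 18.0000; -13.5000 -9.0000]
K = S⁻¹·BᵀPA = [0.8723 0.6383; 0.0745 0.1277]
A−BK = [2.5638 2.6809; -3.4681 -3.6596]
AᵀP(A−BK) = [7.3564 7.4681; 7.4681 7.6596]
P' = Q + AᵀP(A−BK) = [15.3564 11.4681; 11.4681 11.6596]
tr(P') = 27.0160

27.0160


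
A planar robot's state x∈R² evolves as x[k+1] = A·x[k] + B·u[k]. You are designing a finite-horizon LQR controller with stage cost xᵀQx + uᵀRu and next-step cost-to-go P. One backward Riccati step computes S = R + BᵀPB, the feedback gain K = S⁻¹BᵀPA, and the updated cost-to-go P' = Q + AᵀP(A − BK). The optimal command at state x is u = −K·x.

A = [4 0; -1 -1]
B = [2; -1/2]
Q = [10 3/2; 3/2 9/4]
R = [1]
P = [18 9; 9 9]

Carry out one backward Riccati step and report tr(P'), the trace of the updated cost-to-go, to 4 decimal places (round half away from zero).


21.9967

BᵀP = [31.5000 13.5000]
S = R + BᵀPB = [1] + [56.2500] = [57.2500]
BᵀPA = [112.5000 -13.5000]
K = S⁻¹·BᵀPA = [1.9651 -0.2358]
A−BK = [0.0699 0.4716; -0.0175 -1.1179]
AᵀP(A−BK) = [3.9301 -0.4716; -0.4716 5.8166]
P' = Q + AᵀP(A−BK) = [13.9301 1.0284; 1.0284 8.0666]
tr(P') = 21.9967


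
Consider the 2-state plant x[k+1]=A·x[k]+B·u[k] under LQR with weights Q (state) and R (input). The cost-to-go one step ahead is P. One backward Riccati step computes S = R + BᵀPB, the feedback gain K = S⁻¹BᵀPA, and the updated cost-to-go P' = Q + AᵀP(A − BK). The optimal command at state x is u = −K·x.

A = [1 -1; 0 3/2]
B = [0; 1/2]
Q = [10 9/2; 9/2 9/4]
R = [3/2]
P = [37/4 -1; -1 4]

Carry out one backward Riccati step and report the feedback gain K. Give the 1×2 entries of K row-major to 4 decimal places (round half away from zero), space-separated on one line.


BᵀP = [-0.5000 2.0000]
S = R + BᵀPB = [3/2] + [1.0000] = [2.5000]
BᵀPA = [-0.5000 3.5000]
K = S⁻¹·BᵀPA = [-0.2000 1.4000]
A−BK = [1.0000 -1.0000; 0.1000 0.8000]
AᵀP(A−BK) = [9.1500 -10.0500; -10.0500 16.3500]
P' = Q + AᵀP(A−BK) = [19.1500 -5.5500; -5.5500 18.6000]
tr(P') = 37.7500

-0.2000 1.4000


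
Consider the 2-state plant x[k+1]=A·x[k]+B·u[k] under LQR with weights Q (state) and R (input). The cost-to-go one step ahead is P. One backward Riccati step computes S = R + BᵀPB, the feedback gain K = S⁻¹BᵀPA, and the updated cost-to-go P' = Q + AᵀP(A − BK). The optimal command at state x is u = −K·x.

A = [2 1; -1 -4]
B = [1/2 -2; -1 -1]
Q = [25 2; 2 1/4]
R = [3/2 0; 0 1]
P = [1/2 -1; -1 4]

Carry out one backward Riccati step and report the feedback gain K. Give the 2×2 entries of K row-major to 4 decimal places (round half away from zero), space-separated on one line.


BᵀP = [1.2500 -4.5000; 0.0000 -2.0000]
S = R + BᵀPB = [3/2 0; 0 1] + [5.1250 2.0000; 2.0000 2.0000] = [6.6250 2.0000; 2.0000 3.0000]
BᵀPA = [7.0000 19.2500; 2.0000 8.0000]
K = S⁻¹·BᵀPA = [1.0709 2.6299; -0.0472 0.9134]
A−BK = [1.3701 1.5118; 0.0236 -0.4567]
AᵀP(A−BK) = [2.5984 5.7638; 5.7638 14.5669]
P' = Q + AᵀP(A−BK) = [27.5984 7.7638; 7.7638 14.8169]
tr(P') = 42.4154

1.0709 2.6299 -0.0472 0.9134


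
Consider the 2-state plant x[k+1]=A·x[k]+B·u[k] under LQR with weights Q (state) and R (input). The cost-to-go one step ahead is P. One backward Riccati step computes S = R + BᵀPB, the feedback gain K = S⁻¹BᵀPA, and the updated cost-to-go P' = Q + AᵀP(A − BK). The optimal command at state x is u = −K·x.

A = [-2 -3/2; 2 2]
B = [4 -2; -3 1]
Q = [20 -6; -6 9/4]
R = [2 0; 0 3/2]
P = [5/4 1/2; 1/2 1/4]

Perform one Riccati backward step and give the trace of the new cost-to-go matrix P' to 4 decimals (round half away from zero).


BᵀP = [3.5000 1.2500; -2.0000 -0.7500]
S = R + BᵀPB = [2 0; 0 3/2] + [10.2500 -5.7500; -5.7500 3.2500] = [12.2500 -5.7500; -5.7500 4.7500]
BᵀPA = [-4.5000 -2.7500; 2.5000 1.5000]
K = S⁻¹·BᵀPA = [-0.2786 -0.1766; 0.1891 0.1020]
A−BK = [-0.5075 -0.5896; 0.9751 1.3682]
AᵀP(A−BK) = [0.2736 0.2002; 0.2002 0.1738]
P' = Q + AᵀP(A−BK) = [20.2736 -5.7998; -5.7998 2.4238]
tr(P') = 22.6975

22.6975


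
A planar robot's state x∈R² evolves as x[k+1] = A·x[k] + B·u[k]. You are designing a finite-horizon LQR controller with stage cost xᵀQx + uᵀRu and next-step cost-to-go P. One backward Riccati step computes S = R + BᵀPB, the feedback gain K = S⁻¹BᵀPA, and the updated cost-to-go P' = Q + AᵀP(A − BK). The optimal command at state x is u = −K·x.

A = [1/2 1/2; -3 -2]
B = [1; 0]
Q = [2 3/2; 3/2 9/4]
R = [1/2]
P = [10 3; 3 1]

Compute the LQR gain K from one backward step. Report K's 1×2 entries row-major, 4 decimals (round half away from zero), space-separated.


-0.3810 -0.0952

BᵀP = [10.0000 3.0000]
S = R + BᵀPB = [1/2] + [10.0000] = [10.5000]
BᵀPA = [-4.0000 -1.0000]
K = S⁻¹·BᵀPA = [-0.3810 -0.0952]
A−BK = [0.8810 0.5952; -3.0000 -2.0000]
AᵀP(A−BK) = [0.9762 0.6190; 0.6190 0.4048]
P' = Q + AᵀP(A−BK) = [2.9762 2.1190; 2.1190 2.6548]
tr(P') = 5.6310


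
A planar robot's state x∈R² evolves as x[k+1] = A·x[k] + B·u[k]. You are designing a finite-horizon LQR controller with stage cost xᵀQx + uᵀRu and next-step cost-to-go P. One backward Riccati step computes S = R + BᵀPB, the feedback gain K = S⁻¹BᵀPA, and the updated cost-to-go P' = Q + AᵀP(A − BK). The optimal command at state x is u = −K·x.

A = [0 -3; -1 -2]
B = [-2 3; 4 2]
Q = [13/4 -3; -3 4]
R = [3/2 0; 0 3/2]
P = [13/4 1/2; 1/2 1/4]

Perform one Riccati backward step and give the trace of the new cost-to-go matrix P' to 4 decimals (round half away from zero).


8.6935

BᵀP = [-4.5000 0.0000; 10.7500 2.0000]
S = R + BᵀPB = [3/2 0; 0 3/2] + [9.0000 -13.5000; -13.5000 36.2500] = [10.5000 -13.5000; -13.5000 37.7500]
BᵀPA = [0.0000 13.5000; -2.0000 -36.2500]
K = S⁻¹·BᵀPA = [-0.1261 0.0946; -0.0981 -0.9264]
A−BK = [0.0420 -0.0315; -0.2995 -0.5254]
AᵀP(A−BK) = [0.0539 0.1471; 0.1471 1.3897]
P' = Q + AᵀP(A−BK) = [3.3039 -2.8529; -2.8529 5.3897]
tr(P') = 8.6935


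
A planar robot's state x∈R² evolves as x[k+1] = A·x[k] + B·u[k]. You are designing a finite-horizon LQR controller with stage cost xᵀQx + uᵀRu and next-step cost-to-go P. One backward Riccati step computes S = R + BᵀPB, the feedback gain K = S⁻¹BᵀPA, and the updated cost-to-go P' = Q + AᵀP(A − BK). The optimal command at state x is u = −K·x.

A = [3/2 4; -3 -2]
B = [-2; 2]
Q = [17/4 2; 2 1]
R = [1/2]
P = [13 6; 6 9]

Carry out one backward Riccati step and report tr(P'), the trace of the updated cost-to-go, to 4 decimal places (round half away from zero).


57.7716

BᵀP = [-14.0000 6.0000]
S = R + BᵀPB = [1/2] + [40.0000] = [40.5000]
BᵀPA = [-39.0000 -68.0000]
K = S⁻¹·BᵀPA = [-0.9630 -1.6790]
A−BK = [-0.4259 0.6420; -1.0741 1.3580]
AᵀP(A−BK) = [18.6944 -23.4815; -23.4815 33.8272]
P' = Q + AᵀP(A−BK) = [22.9444 -21.4815; -21.4815 34.8272]
tr(P') = 57.7716


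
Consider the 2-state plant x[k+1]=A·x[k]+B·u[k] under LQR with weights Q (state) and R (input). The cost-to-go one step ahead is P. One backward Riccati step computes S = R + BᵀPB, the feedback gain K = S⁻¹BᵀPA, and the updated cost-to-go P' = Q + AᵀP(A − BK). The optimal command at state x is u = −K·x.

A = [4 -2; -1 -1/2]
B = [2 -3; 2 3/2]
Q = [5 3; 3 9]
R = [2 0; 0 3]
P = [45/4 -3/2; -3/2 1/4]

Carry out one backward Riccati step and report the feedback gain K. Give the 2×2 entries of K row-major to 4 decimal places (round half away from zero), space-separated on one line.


0.6681 -0.3541 -0.9068 0.4017

BᵀP = [19.5000 -2.5000; -36.0000 4.8750]
S = R + BᵀPB = [2 0; 0 3] + [34.0000 -62.2500; -62.2500 115.3125] = [36.0000 -62.2500; -62.2500 118.3125]
BᵀPA = [80.5000 -37.7500; -148.8750 69.5625]
K = S⁻¹·BᵀPA = [0.6681 -0.3541; -0.9068 0.4017]
A−BK = [-0.0566 -0.0869; -0.9761 -0.3943]
AᵀP(A−BK) = [3.4680 -1.5749; -1.5749 0.7557]
P' = Q + AᵀP(A−BK) = [8.4680 1.4251; 1.4251 9.7557]
tr(P') = 18.2238


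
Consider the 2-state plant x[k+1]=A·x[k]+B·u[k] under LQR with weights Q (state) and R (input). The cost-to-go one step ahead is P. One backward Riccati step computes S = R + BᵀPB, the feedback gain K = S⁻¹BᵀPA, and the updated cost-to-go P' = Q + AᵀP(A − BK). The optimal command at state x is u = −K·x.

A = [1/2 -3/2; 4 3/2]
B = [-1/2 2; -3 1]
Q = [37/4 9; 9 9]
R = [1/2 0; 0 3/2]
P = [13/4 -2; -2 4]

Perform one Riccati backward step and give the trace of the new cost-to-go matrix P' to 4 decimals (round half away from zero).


BᵀP = [4.3750 -11.0000; 4.5000 0.0000]
S = R + BᵀPB = [1/2 0; 0 3/2] + [30.8125 -2.2500; -2.2500 9.0000] = [31.3125 -2.2500; -2.2500 10.5000]
BᵀPA = [-41.8125 -23.0625; 2.2500 -6.7500]
K = S⁻¹·BᵀPA = [-1.3406 -0.7950; -0.0730 -0.8132]
A−BK = [-0.0243 -0.2711; 0.0513 -0.0717]
AᵀP(A−BK) = [0.9240 0.6529; 0.6529 1.4896]
P' = Q + AᵀP(A−BK) = [10.1740 9.6529; 9.6529 10.4896]
tr(P') = 20.6636

20.6636


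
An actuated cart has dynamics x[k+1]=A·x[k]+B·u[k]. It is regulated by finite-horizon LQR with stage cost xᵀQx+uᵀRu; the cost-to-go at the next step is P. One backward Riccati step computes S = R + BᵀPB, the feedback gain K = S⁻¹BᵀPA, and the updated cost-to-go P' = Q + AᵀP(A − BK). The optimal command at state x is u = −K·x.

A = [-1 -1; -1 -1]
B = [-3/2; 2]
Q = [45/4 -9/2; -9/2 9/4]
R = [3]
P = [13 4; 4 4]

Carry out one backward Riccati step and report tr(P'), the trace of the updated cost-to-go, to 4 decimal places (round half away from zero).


56.0567

BᵀP = [-11.5000 2.0000]
S = R + BᵀPB = [3] + [21.2500] = [24.2500]
BᵀPA = [9.5000 9.5000]
K = S⁻¹·BᵀPA = [0.3918 0.3918]
A−BK = [-0.4124 -0.4124; -1.7835 -1.7835]
AᵀP(A−BK) = [21.2784 21.2784; 21.2784 21.2784]
P' = Q + AᵀP(A−BK) = [32.5284 16.7784; 16.7784 23.5284]
tr(P') = 56.0567


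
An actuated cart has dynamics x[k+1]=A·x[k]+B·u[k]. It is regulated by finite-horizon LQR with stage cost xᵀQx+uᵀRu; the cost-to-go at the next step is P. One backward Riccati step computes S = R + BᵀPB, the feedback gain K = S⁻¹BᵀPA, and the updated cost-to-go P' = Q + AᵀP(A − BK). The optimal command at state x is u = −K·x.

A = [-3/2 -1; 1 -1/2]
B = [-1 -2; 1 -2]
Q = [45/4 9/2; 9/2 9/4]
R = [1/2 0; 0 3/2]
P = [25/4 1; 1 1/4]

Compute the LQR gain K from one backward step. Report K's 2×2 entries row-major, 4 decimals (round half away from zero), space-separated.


0.6549 0.3190 0.3209 0.3358

BᵀP = [-5.2500 -0.7500; -14.5000 -2.5000]
S = R + BᵀPB = [1/2 0; 0 3/2] + [4.5000 12.0000; 12.0000 34.0000] = [5.0000 12.0000; 12.0000 35.5000]
BᵀPA = [7.1250 5.6250; 19.2500 15.7500]
K = S⁻¹·BᵀPA = [0.6549 0.3190; 0.3209 0.3358]
A−BK = [-0.2034 -0.0093; 0.9869 -0.1474]
AᵀP(A−BK) = [0.4694 0.2624; 0.2624 0.2288]
P' = Q + AᵀP(A−BK) = [11.7194 4.7624; 4.7624 2.4788]
tr(P') = 14.1982


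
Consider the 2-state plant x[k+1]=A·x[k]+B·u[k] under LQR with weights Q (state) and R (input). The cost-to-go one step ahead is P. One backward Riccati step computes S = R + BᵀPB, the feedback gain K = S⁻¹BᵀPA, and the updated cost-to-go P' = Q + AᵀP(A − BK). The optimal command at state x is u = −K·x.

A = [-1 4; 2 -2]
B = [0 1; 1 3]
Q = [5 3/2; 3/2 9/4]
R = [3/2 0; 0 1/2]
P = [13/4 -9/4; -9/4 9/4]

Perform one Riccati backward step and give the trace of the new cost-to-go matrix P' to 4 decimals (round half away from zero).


51.8873

BᵀP = [-2.2500 2.2500; -3.5000 4.5000]
S = R + BᵀPB = [3/2 0; 0 1/2] + [2.2500 4.5000; 4.5000 10.0000] = [3.7500 4.5000; 4.5000 10.5000]
BᵀPA = [6.7500 -13.5000; 12.5000 -23.0000]
K = S⁻¹·BᵀPA = [0.7647 -2.0000; 0.8627 -1.3333]
A−BK = [-1.8627 5.3333; -1.3529 4.0000]
AᵀP(A−BK) = [5.3039 -14.3333; -14.3333 39.3333]
P' = Q + AᵀP(A−BK) = [10.3039 -12.8333; -12.8333 41.5833]
tr(P') = 51.8873


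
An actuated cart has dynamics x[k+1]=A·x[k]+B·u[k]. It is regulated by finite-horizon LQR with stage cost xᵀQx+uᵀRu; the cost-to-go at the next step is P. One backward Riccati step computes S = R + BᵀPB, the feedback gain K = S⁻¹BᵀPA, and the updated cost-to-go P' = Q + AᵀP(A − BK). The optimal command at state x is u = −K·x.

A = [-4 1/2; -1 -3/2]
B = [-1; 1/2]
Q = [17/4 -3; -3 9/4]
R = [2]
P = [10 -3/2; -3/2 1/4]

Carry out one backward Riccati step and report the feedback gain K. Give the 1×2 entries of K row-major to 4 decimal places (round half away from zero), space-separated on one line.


3.0507 -0.5760

BᵀP = [-10.7500 1.6250]
S = R + BᵀPB = [2] + [11.5625] = [13.5625]
BᵀPA = [41.3750 -7.8125]
K = S⁻¹·BᵀPA = [3.0507 -0.5760]
A−BK = [-0.9493 -0.0760; -2.5253 -1.2120]
AᵀP(A−BK) = [22.0276 -4.0415; -4.0415 0.8122]
P' = Q + AᵀP(A−BK) = [26.2776 -7.0415; -7.0415 3.0622]
tr(P') = 29.3399


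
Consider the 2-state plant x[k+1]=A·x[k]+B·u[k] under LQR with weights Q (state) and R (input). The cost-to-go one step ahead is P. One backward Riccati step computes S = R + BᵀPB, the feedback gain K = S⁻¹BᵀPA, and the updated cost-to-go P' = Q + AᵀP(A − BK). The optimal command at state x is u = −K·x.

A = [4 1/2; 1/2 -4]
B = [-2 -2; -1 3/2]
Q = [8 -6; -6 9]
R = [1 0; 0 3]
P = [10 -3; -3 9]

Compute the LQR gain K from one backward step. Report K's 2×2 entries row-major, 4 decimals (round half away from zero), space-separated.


-1.3726 1.3290 -0.5878 -1.5933

BᵀP = [-17.0000 -3.0000; -24.5000 19.5000]
S = R + BᵀPB = [1 0; 0 3] + [37.0000 29.5000; 29.5000 78.2500] = [38.0000 29.5000; 29.5000 81.2500]
BᵀPA = [-69.5000 3.5000; -88.2500 -90.2500]
K = S⁻¹·BᵀPA = [-1.3726 1.3290; -0.5878 -1.5933]
A−BK = [0.0792 -0.0286; 0.0090 -0.2810]
AᵀP(A−BK) = [2.9797 1.0073; 1.0073 10.0529]
P' = Q + AᵀP(A−BK) = [10.9797 -4.9927; -4.9927 19.0529]
tr(P') = 30.0326


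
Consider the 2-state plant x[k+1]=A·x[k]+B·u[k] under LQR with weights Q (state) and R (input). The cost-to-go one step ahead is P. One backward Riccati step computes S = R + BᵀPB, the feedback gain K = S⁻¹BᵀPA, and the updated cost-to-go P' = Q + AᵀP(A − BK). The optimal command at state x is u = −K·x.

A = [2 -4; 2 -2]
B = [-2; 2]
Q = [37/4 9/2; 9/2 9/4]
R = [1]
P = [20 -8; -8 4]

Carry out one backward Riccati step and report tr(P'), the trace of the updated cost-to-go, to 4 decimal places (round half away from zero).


BᵀP = [-56.0000 24.0000]
S = R + BᵀPB = [1] + [160.0000] = [161.0000]
BᵀPA = [-64.0000 176.0000]
K = S⁻¹·BᵀPA = [-0.3975 1.0932]
A−BK = [1.2050 -1.8137; 2.7950 -4.1863]
AᵀP(A−BK) = [6.5590 -10.0373; -10.0373 15.6025]
P' = Q + AᵀP(A−BK) = [15.8090 -5.5373; -5.5373 17.8525]
tr(P') = 33.6615

33.6615


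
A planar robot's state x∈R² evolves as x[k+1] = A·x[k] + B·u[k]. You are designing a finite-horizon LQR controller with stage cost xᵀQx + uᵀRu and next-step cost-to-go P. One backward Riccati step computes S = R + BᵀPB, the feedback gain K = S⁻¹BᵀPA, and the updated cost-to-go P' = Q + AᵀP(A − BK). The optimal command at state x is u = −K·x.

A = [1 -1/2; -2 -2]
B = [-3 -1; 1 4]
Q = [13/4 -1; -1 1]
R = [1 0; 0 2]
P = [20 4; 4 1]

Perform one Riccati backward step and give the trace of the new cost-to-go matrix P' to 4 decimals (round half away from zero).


5.0808

BᵀP = [-56.0000 -11.0000; -4.0000 0.0000]
S = R + BᵀPB = [1 0; 0 2] + [157.0000 12.0000; 12.0000 4.0000] = [158.0000 12.0000; 12.0000 6.0000]
BᵀPA = [-34.0000 50.0000; -4.0000 2.0000]
K = S⁻¹·BᵀPA = [-0.1940 0.3433; -0.2786 -0.3532]
A−BK = [0.1393 0.1766; -0.6915 -0.9303]
AᵀP(A−BK) = [0.2886 0.2587; 0.2587 0.5423]
P' = Q + AᵀP(A−BK) = [3.5386 -0.7413; -0.7413 1.5423]
tr(P') = 5.0808


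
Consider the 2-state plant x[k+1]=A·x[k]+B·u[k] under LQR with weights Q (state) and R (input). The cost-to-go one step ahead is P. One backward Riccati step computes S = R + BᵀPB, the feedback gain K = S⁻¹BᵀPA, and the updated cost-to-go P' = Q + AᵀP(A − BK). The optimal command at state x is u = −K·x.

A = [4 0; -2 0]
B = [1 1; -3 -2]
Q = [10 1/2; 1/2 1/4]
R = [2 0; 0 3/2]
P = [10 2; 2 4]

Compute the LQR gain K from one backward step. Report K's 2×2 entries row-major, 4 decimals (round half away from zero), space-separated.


BᵀP = [4.0000 -10.0000; 6.0000 -6.0000]
S = R + BᵀPB = [2 0; 0 3/2] + [34.0000 24.0000; 24.0000 18.0000] = [36.0000 24.0000; 24.0000 19.5000]
BᵀPA = [36.0000 0.0000; 36.0000 0.0000]
K = S⁻¹·BᵀPA = [-1.2857 0.0000; 3.4286 0.0000]
A−BK = [1.8571 0.0000; 1.0000 0.0000]
AᵀP(A−BK) = [66.8571 0.0000; 0.0000 0.0000]
P' = Q + AᵀP(A−BK) = [76.8571 0.5000; 0.5000 0.2500]
tr(P') = 77.1071

-1.2857 0.0000 3.4286 0.0000


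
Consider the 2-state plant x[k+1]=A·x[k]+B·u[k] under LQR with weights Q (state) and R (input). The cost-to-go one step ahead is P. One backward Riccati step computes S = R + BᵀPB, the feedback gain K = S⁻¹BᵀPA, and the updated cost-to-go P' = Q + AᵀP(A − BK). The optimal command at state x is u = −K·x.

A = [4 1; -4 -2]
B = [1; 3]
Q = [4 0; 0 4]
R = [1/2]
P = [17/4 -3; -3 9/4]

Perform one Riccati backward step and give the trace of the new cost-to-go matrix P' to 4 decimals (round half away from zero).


BᵀP = [-4.7500 3.7500]
S = R + BᵀPB = [1/2] + [6.5000] = [7.0000]
BᵀPA = [-34.0000 -12.2500]
K = S⁻¹·BᵀPA = [-4.8571 -1.7500]
A−BK = [8.8571 2.7500; 10.5714 3.2500]
AᵀP(A−BK) = [34.8571 11.5000; 11.5000 3.8125]
P' = Q + AᵀP(A−BK) = [38.8571 11.5000; 11.5000 7.8125]
tr(P') = 46.6696

46.6696


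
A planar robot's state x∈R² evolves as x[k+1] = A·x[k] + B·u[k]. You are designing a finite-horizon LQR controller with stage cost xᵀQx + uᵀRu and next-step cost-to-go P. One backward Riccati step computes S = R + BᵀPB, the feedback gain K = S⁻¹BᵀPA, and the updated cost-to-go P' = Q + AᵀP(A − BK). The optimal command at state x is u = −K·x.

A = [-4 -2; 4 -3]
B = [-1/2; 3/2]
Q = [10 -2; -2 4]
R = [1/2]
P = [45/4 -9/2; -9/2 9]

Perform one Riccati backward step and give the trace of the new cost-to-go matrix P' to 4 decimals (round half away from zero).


119.7732

BᵀP = [-12.3750 15.7500]
S = R + BᵀPB = [1/2] + [29.8125] = [30.3125]
BᵀPA = [112.5000 -22.5000]
K = S⁻¹·BᵀPA = [3.7113 -0.7423]
A−BK = [-2.1443 -2.3711; -1.5670 -1.8866]
AᵀP(A−BK) = [50.4742 47.5052; 47.5052 55.2990]
P' = Q + AᵀP(A−BK) = [60.4742 45.5052; 45.5052 59.2990]
tr(P') = 119.7732


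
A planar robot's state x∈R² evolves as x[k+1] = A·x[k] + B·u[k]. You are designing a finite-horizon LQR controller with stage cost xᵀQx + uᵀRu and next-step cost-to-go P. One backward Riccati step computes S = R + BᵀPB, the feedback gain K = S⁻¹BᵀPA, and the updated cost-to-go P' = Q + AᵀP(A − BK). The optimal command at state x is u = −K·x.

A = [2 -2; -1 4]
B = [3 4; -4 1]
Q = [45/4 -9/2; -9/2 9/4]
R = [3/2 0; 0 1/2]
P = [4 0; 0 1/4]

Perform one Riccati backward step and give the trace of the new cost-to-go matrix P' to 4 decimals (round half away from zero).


14.7292

BᵀP = [12.0000 -1.0000; 16.0000 0.2500]
S = R + BᵀPB = [3/2 0; 0 1/2] + [40.0000 47.0000; 47.0000 64.2500] = [41.5000 47.0000; 47.0000 64.7500]
BᵀPA = [25.0000 -28.0000; 31.7500 -31.0000]
K = S⁻¹·BᵀPA = [0.2646 -0.7446; 0.2983 0.0617]
A−BK = [0.0131 -0.0131; -0.2400 0.9600]
AᵀP(A−BK) = [0.1646 -0.3446; -0.3446 1.0646]
P' = Q + AᵀP(A−BK) = [11.4146 -4.8446; -4.8446 3.3146]
tr(P') = 14.7292
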